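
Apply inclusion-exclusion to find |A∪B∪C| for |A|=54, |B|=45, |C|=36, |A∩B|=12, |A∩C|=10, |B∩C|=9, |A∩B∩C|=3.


|A∪B∪C| = |A|+|B|+|C| - |A∩B|-|A∩C|-|B∩C| + |A∩B∩C|
= 54+45+36 - 12-10-9 + 3
= 135 - 31 + 3
= 107

|A ∪ B ∪ C| = 107


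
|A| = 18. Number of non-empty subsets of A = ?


Total subsets = 2^n = 2^18 = 262144
Non-empty subsets exclude the empty set: 2^n - 1
= 262144 - 1
= 262143

Number of non-empty subsets = 262143


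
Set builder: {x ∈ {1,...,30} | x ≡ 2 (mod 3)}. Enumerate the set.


Checking each candidate:
Condition: x in {1,...,30} with x ≡ 2 (mod 3)
Result = {2, 5, 8, 11, 14, 17, 20, 23, 26, 29}

{2, 5, 8, 11, 14, 17, 20, 23, 26, 29}


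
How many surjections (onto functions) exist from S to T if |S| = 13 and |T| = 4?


n = |S| = 13, k = |T| = 4. Surjections via inclusion-exclusion:
S(n,k) = Σ(-1)^i × C(k,i) × (k-i)^n, i=0 to k
i=0: (-1)^0×C(4,0)×4^13 = 67108864
i=1: (-1)^1×C(4,1)×3^13 = -6377292
i=2: (-1)^2×C(4,2)×2^13 = 49152
i=3: (-1)^3×C(4,3)×1^13 = -4
i=4: (-1)^4×C(4,4)×0^13 = 0
Total = 60780720

Number of surjections = 60780720


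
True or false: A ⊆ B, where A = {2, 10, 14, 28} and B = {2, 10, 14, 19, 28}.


A ⊆ B means every element of A is in B.
All elements of A are in B.
So A ⊆ B.

Yes, A ⊆ B


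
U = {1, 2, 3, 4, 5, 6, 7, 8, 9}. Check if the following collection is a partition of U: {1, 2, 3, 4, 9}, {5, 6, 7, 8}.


A partition requires: (1) non-empty parts, (2) pairwise disjoint, (3) union = U
Parts: {1, 2, 3, 4, 9}, {5, 6, 7, 8}
Union of parts: {1, 2, 3, 4, 5, 6, 7, 8, 9}
U = {1, 2, 3, 4, 5, 6, 7, 8, 9}
All non-empty? True
Pairwise disjoint? True
Covers U? True

Yes, valid partition


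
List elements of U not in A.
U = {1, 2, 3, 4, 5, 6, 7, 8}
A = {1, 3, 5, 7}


Aᶜ = U \ A = elements in U but not in A
U = {1, 2, 3, 4, 5, 6, 7, 8}
A = {1, 3, 5, 7}
Aᶜ = {2, 4, 6, 8}

Aᶜ = {2, 4, 6, 8}


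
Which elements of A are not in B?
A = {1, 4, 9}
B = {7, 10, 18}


A \ B = elements in A but not in B
A = {1, 4, 9}
B = {7, 10, 18}
Remove from A any elements in B
A \ B = {1, 4, 9}

A \ B = {1, 4, 9}


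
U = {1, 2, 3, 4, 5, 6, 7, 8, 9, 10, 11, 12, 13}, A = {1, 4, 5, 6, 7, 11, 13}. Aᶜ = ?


Aᶜ = U \ A = elements in U but not in A
U = {1, 2, 3, 4, 5, 6, 7, 8, 9, 10, 11, 12, 13}
A = {1, 4, 5, 6, 7, 11, 13}
Aᶜ = {2, 3, 8, 9, 10, 12}

Aᶜ = {2, 3, 8, 9, 10, 12}


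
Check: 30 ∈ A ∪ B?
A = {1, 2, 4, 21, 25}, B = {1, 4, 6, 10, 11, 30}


A = {1, 2, 4, 21, 25}, B = {1, 4, 6, 10, 11, 30}
A ∪ B = all elements in A or B
A ∪ B = {1, 2, 4, 6, 10, 11, 21, 25, 30}
Checking if 30 ∈ A ∪ B
30 is in A ∪ B → True

30 ∈ A ∪ B


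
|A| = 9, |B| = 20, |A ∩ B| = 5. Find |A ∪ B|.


|A ∪ B| = |A| + |B| - |A ∩ B|
= 9 + 20 - 5
= 24

|A ∪ B| = 24


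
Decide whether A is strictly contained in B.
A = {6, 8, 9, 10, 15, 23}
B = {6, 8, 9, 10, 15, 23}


A ⊂ B requires: A ⊆ B AND A ≠ B.
A ⊆ B? Yes
A = B? Yes
A = B, so A is not a PROPER subset.

No, A is not a proper subset of B


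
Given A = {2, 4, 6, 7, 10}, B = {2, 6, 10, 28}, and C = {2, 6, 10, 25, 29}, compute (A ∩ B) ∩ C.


A ∩ B = {2, 6, 10}
(A ∩ B) ∩ C = {2, 6, 10}

A ∩ B ∩ C = {2, 6, 10}


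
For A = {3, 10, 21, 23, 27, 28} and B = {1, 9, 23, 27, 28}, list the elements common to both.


A ∩ B = elements in both A and B
A = {3, 10, 21, 23, 27, 28}
B = {1, 9, 23, 27, 28}
A ∩ B = {23, 27, 28}

A ∩ B = {23, 27, 28}


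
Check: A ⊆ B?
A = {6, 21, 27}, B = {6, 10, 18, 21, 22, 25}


A ⊆ B means every element of A is in B.
Elements in A not in B: {27}
So A ⊄ B.

No, A ⊄ B


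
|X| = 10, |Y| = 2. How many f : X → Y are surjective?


n = |X| = 10, k = |Y| = 2. Surjections via inclusion-exclusion:
S(n,k) = Σ(-1)^i × C(k,i) × (k-i)^n, i=0 to k
i=0: (-1)^0×C(2,0)×2^10 = 1024
i=1: (-1)^1×C(2,1)×1^10 = -2
i=2: (-1)^2×C(2,2)×0^10 = 0
Total = 1022

Number of surjections = 1022


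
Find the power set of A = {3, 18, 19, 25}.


|A| = 4, so |P(A)| = 2^4 = 16
Enumerate subsets by cardinality (0 to 4):
∅, {3}, {18}, {19}, {25}, {3, 18}, {3, 19}, {3, 25}, {18, 19}, {18, 25}, {19, 25}, {3, 18, 19}, {3, 18, 25}, {3, 19, 25}, {18, 19, 25}, {3, 18, 19, 25}

P(A) has 16 subsets: ∅, {3}, {18}, {19}, {25}, {3, 18}, {3, 19}, {3, 25}, {18, 19}, {18, 25}, {19, 25}, {3, 18, 19}, {3, 18, 25}, {3, 19, 25}, {18, 19, 25}, {3, 18, 19, 25}


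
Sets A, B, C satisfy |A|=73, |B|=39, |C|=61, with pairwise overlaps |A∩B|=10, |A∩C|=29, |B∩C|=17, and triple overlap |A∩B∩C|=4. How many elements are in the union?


|A∪B∪C| = |A|+|B|+|C| - |A∩B|-|A∩C|-|B∩C| + |A∩B∩C|
= 73+39+61 - 10-29-17 + 4
= 173 - 56 + 4
= 121

|A ∪ B ∪ C| = 121


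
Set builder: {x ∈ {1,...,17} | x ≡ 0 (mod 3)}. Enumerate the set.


Checking each candidate:
Condition: x in {1,...,17} with x ≡ 0 (mod 3)
Result = {3, 6, 9, 12, 15}

{3, 6, 9, 12, 15}


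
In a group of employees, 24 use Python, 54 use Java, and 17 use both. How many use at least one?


|A ∪ B| = |A| + |B| - |A ∩ B|
= 24 + 54 - 17
= 61

|A ∪ B| = 61


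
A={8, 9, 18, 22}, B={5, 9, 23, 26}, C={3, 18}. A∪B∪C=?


A ∪ B = {5, 8, 9, 18, 22, 23, 26}
(A ∪ B) ∪ C = {3, 5, 8, 9, 18, 22, 23, 26}

A ∪ B ∪ C = {3, 5, 8, 9, 18, 22, 23, 26}


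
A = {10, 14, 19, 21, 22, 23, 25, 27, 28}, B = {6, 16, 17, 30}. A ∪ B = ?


A ∪ B = all elements in A or B (or both)
A = {10, 14, 19, 21, 22, 23, 25, 27, 28}
B = {6, 16, 17, 30}
A ∪ B = {6, 10, 14, 16, 17, 19, 21, 22, 23, 25, 27, 28, 30}

A ∪ B = {6, 10, 14, 16, 17, 19, 21, 22, 23, 25, 27, 28, 30}


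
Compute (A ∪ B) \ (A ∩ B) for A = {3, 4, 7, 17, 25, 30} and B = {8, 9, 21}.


A △ B = (A \ B) ∪ (B \ A) = elements in exactly one of A or B
A \ B = {3, 4, 7, 17, 25, 30}
B \ A = {8, 9, 21}
A △ B = {3, 4, 7, 8, 9, 17, 21, 25, 30}

A △ B = {3, 4, 7, 8, 9, 17, 21, 25, 30}


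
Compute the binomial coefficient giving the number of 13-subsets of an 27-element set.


C(n,k) = n! / (k!(n-k)!)
C(27,13) = 27! / (13!14!)
= 20058300

C(27,13) = 20058300


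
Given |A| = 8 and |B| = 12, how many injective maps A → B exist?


An injection sends each of |A| = 8 inputs to a distinct output in B.
# injections = |B|·(|B|-1)·…·(|B|-|A|+1) = 12! / (12 - 8)!
= 12 × 11 × 10 × 9 × 8 × 7 × 6 × 5
= 19958400

Number of injections = 19958400


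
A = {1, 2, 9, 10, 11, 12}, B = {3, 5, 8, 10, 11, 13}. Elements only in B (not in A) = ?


A = {1, 2, 9, 10, 11, 12}
B = {3, 5, 8, 10, 11, 13}
Region: only in B (not in A)
Elements: {3, 5, 8, 13}

Elements only in B (not in A): {3, 5, 8, 13}


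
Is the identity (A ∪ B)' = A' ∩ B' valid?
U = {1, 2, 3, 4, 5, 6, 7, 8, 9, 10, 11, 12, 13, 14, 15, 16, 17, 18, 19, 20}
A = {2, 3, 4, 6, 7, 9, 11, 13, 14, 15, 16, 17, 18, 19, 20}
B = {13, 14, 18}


LHS: A ∪ B = {2, 3, 4, 6, 7, 9, 11, 13, 14, 15, 16, 17, 18, 19, 20}
(A ∪ B)' = U \ (A ∪ B) = {1, 5, 8, 10, 12}
A' = {1, 5, 8, 10, 12}, B' = {1, 2, 3, 4, 5, 6, 7, 8, 9, 10, 11, 12, 15, 16, 17, 19, 20}
Claimed RHS: A' ∩ B' = {1, 5, 8, 10, 12}
Identity is VALID: LHS = RHS = {1, 5, 8, 10, 12} ✓

Identity is valid. (A ∪ B)' = A' ∩ B' = {1, 5, 8, 10, 12}


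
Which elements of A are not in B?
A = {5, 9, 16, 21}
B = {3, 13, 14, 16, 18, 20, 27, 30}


A \ B = elements in A but not in B
A = {5, 9, 16, 21}
B = {3, 13, 14, 16, 18, 20, 27, 30}
Remove from A any elements in B
A \ B = {5, 9, 21}

A \ B = {5, 9, 21}


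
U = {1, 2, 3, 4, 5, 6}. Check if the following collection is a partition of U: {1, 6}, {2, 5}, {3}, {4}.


A partition requires: (1) non-empty parts, (2) pairwise disjoint, (3) union = U
Parts: {1, 6}, {2, 5}, {3}, {4}
Union of parts: {1, 2, 3, 4, 5, 6}
U = {1, 2, 3, 4, 5, 6}
All non-empty? True
Pairwise disjoint? True
Covers U? True

Yes, valid partition


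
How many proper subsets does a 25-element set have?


Total subsets = 2^n = 2^25 = 33554432
Proper subsets exclude the set itself: 2^n - 1
= 33554432 - 1
= 33554431

Number of proper subsets = 33554431


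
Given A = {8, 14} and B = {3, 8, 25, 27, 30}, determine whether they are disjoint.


Disjoint means A ∩ B = ∅.
A ∩ B = {8}
A ∩ B ≠ ∅, so A and B are NOT disjoint.

No, A and B are not disjoint (A ∩ B = {8})


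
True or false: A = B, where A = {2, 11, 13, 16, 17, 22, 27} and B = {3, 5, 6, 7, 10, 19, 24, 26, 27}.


Two sets are equal iff they have exactly the same elements.
A = {2, 11, 13, 16, 17, 22, 27}
B = {3, 5, 6, 7, 10, 19, 24, 26, 27}
Differences: {2, 3, 5, 6, 7, 10, 11, 13, 16, 17, 19, 22, 24, 26}
A ≠ B

No, A ≠ B


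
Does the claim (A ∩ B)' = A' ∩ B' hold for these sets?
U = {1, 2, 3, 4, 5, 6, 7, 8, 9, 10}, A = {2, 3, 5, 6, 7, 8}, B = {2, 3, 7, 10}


LHS: A ∩ B = {2, 3, 7}
(A ∩ B)' = U \ (A ∩ B) = {1, 4, 5, 6, 8, 9, 10}
A' = {1, 4, 9, 10}, B' = {1, 4, 5, 6, 8, 9}
Claimed RHS: A' ∩ B' = {1, 4, 9}
Identity is INVALID: LHS = {1, 4, 5, 6, 8, 9, 10} but the RHS claimed here equals {1, 4, 9}. The correct form is (A ∩ B)' = A' ∪ B'.

Identity is invalid: (A ∩ B)' = {1, 4, 5, 6, 8, 9, 10} but A' ∩ B' = {1, 4, 9}. The correct De Morgan law is (A ∩ B)' = A' ∪ B'.


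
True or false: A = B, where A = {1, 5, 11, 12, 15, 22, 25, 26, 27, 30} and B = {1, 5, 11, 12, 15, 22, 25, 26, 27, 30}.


Two sets are equal iff they have exactly the same elements.
A = {1, 5, 11, 12, 15, 22, 25, 26, 27, 30}
B = {1, 5, 11, 12, 15, 22, 25, 26, 27, 30}
Same elements → A = B

Yes, A = B


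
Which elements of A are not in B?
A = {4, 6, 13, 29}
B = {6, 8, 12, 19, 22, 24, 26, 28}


A \ B = elements in A but not in B
A = {4, 6, 13, 29}
B = {6, 8, 12, 19, 22, 24, 26, 28}
Remove from A any elements in B
A \ B = {4, 13, 29}

A \ B = {4, 13, 29}


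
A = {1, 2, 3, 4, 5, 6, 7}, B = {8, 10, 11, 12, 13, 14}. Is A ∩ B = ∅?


Disjoint means A ∩ B = ∅.
A ∩ B = ∅
A ∩ B = ∅, so A and B are disjoint.

Yes, A and B are disjoint


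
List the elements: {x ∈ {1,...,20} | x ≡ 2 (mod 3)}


Checking each candidate:
Condition: x in {1,...,20} with x ≡ 2 (mod 3)
Result = {2, 5, 8, 11, 14, 17, 20}

{2, 5, 8, 11, 14, 17, 20}


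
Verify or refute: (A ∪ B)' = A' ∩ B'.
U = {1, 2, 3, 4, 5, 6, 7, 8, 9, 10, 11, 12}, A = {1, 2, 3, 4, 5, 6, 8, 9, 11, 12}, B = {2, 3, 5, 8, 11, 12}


LHS: A ∪ B = {1, 2, 3, 4, 5, 6, 8, 9, 11, 12}
(A ∪ B)' = U \ (A ∪ B) = {7, 10}
A' = {7, 10}, B' = {1, 4, 6, 7, 9, 10}
Claimed RHS: A' ∩ B' = {7, 10}
Identity is VALID: LHS = RHS = {7, 10} ✓

Identity is valid. (A ∪ B)' = A' ∩ B' = {7, 10}


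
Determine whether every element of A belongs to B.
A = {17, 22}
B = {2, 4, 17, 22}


A ⊆ B means every element of A is in B.
All elements of A are in B.
So A ⊆ B.

Yes, A ⊆ B


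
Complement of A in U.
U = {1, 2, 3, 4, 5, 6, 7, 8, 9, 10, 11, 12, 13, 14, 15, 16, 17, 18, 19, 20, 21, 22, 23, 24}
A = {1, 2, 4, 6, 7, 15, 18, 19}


Aᶜ = U \ A = elements in U but not in A
U = {1, 2, 3, 4, 5, 6, 7, 8, 9, 10, 11, 12, 13, 14, 15, 16, 17, 18, 19, 20, 21, 22, 23, 24}
A = {1, 2, 4, 6, 7, 15, 18, 19}
Aᶜ = {3, 5, 8, 9, 10, 11, 12, 13, 14, 16, 17, 20, 21, 22, 23, 24}

Aᶜ = {3, 5, 8, 9, 10, 11, 12, 13, 14, 16, 17, 20, 21, 22, 23, 24}


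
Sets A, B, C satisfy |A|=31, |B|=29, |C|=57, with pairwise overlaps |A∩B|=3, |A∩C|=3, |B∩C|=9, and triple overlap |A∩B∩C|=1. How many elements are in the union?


|A∪B∪C| = |A|+|B|+|C| - |A∩B|-|A∩C|-|B∩C| + |A∩B∩C|
= 31+29+57 - 3-3-9 + 1
= 117 - 15 + 1
= 103

|A ∪ B ∪ C| = 103


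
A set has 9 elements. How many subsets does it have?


Number of subsets = 2^n
= 2^9
= 512

|P(A)| = 512


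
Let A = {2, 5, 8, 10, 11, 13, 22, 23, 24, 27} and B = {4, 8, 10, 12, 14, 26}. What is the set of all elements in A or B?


A ∪ B = all elements in A or B (or both)
A = {2, 5, 8, 10, 11, 13, 22, 23, 24, 27}
B = {4, 8, 10, 12, 14, 26}
A ∪ B = {2, 4, 5, 8, 10, 11, 12, 13, 14, 22, 23, 24, 26, 27}

A ∪ B = {2, 4, 5, 8, 10, 11, 12, 13, 14, 22, 23, 24, 26, 27}


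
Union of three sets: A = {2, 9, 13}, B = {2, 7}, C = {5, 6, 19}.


A ∪ B = {2, 7, 9, 13}
(A ∪ B) ∪ C = {2, 5, 6, 7, 9, 13, 19}

A ∪ B ∪ C = {2, 5, 6, 7, 9, 13, 19}


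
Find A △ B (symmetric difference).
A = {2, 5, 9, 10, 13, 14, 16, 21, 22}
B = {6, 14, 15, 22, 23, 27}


A △ B = (A \ B) ∪ (B \ A) = elements in exactly one of A or B
A \ B = {2, 5, 9, 10, 13, 16, 21}
B \ A = {6, 15, 23, 27}
A △ B = {2, 5, 6, 9, 10, 13, 15, 16, 21, 23, 27}

A △ B = {2, 5, 6, 9, 10, 13, 15, 16, 21, 23, 27}


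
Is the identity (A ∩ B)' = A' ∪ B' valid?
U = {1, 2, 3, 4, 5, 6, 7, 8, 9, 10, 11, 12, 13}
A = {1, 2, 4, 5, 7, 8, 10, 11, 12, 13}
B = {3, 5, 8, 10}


LHS: A ∩ B = {5, 8, 10}
(A ∩ B)' = U \ (A ∩ B) = {1, 2, 3, 4, 6, 7, 9, 11, 12, 13}
A' = {3, 6, 9}, B' = {1, 2, 4, 6, 7, 9, 11, 12, 13}
Claimed RHS: A' ∪ B' = {1, 2, 3, 4, 6, 7, 9, 11, 12, 13}
Identity is VALID: LHS = RHS = {1, 2, 3, 4, 6, 7, 9, 11, 12, 13} ✓

Identity is valid. (A ∩ B)' = A' ∪ B' = {1, 2, 3, 4, 6, 7, 9, 11, 12, 13}


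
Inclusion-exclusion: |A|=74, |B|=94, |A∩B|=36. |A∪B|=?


|A ∪ B| = |A| + |B| - |A ∩ B|
= 74 + 94 - 36
= 132

|A ∪ B| = 132


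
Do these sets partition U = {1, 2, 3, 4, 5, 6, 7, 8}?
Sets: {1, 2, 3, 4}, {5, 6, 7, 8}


A partition requires: (1) non-empty parts, (2) pairwise disjoint, (3) union = U
Parts: {1, 2, 3, 4}, {5, 6, 7, 8}
Union of parts: {1, 2, 3, 4, 5, 6, 7, 8}
U = {1, 2, 3, 4, 5, 6, 7, 8}
All non-empty? True
Pairwise disjoint? True
Covers U? True

Yes, valid partition


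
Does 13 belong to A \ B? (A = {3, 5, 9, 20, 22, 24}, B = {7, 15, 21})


A = {3, 5, 9, 20, 22, 24}, B = {7, 15, 21}
A \ B = elements in A but not in B
A \ B = {3, 5, 9, 20, 22, 24}
Checking if 13 ∈ A \ B
13 is not in A \ B → False

13 ∉ A \ B


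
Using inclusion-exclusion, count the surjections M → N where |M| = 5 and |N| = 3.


n = |M| = 5, k = |N| = 3. Surjections via inclusion-exclusion:
S(n,k) = Σ(-1)^i × C(k,i) × (k-i)^n, i=0 to k
i=0: (-1)^0×C(3,0)×3^5 = 243
i=1: (-1)^1×C(3,1)×2^5 = -96
i=2: (-1)^2×C(3,2)×1^5 = 3
i=3: (-1)^3×C(3,3)×0^5 = 0
Total = 150

Number of surjections = 150


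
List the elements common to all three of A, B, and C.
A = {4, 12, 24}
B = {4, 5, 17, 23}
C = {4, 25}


A ∩ B = {4}
(A ∩ B) ∩ C = {4}

A ∩ B ∩ C = {4}


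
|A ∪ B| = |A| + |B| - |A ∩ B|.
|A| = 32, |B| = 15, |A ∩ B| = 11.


|A ∪ B| = |A| + |B| - |A ∩ B|
= 32 + 15 - 11
= 36

|A ∪ B| = 36


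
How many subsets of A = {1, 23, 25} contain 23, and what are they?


A subset of A contains 23 iff the remaining 2 elements form any subset of A \ {23}.
Count: 2^(n-1) = 2^2 = 4
Subsets containing 23: {23}, {1, 23}, {23, 25}, {1, 23, 25}

Subsets containing 23 (4 total): {23}, {1, 23}, {23, 25}, {1, 23, 25}


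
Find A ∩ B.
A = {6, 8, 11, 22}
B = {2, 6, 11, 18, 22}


A ∩ B = elements in both A and B
A = {6, 8, 11, 22}
B = {2, 6, 11, 18, 22}
A ∩ B = {6, 11, 22}

A ∩ B = {6, 11, 22}


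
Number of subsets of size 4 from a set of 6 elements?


C(n,k) = n! / (k!(n-k)!)
C(6,4) = 6! / (4!2!)
= 15

C(6,4) = 15


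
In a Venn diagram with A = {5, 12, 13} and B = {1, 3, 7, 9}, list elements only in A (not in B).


A = {5, 12, 13}
B = {1, 3, 7, 9}
Region: only in A (not in B)
Elements: {5, 12, 13}

Elements only in A (not in B): {5, 12, 13}


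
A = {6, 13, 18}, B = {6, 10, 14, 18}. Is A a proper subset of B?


A ⊂ B requires: A ⊆ B AND A ≠ B.
A ⊆ B? No
A ⊄ B, so A is not a proper subset.

No, A is not a proper subset of B


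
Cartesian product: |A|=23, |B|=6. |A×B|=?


|A × B| = |A| × |B|
= 23 × 6
= 138

|A × B| = 138


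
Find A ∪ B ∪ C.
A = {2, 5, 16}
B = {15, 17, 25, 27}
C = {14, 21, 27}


A ∪ B = {2, 5, 15, 16, 17, 25, 27}
(A ∪ B) ∪ C = {2, 5, 14, 15, 16, 17, 21, 25, 27}

A ∪ B ∪ C = {2, 5, 14, 15, 16, 17, 21, 25, 27}


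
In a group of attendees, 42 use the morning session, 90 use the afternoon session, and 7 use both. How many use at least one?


|A ∪ B| = |A| + |B| - |A ∩ B|
= 42 + 90 - 7
= 125

|A ∪ B| = 125


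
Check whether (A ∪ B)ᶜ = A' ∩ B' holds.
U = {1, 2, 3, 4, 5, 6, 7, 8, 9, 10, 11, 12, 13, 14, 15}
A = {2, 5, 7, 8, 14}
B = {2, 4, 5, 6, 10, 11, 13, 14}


LHS: A ∪ B = {2, 4, 5, 6, 7, 8, 10, 11, 13, 14}
(A ∪ B)' = U \ (A ∪ B) = {1, 3, 9, 12, 15}
A' = {1, 3, 4, 6, 9, 10, 11, 12, 13, 15}, B' = {1, 3, 7, 8, 9, 12, 15}
Claimed RHS: A' ∩ B' = {1, 3, 9, 12, 15}
Identity is VALID: LHS = RHS = {1, 3, 9, 12, 15} ✓

Identity is valid. (A ∪ B)' = A' ∩ B' = {1, 3, 9, 12, 15}


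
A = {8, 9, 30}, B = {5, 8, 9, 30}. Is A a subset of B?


A ⊆ B means every element of A is in B.
All elements of A are in B.
So A ⊆ B.

Yes, A ⊆ B


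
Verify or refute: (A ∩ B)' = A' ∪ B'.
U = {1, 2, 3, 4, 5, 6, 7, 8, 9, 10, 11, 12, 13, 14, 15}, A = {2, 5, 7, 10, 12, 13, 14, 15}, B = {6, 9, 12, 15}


LHS: A ∩ B = {12, 15}
(A ∩ B)' = U \ (A ∩ B) = {1, 2, 3, 4, 5, 6, 7, 8, 9, 10, 11, 13, 14}
A' = {1, 3, 4, 6, 8, 9, 11}, B' = {1, 2, 3, 4, 5, 7, 8, 10, 11, 13, 14}
Claimed RHS: A' ∪ B' = {1, 2, 3, 4, 5, 6, 7, 8, 9, 10, 11, 13, 14}
Identity is VALID: LHS = RHS = {1, 2, 3, 4, 5, 6, 7, 8, 9, 10, 11, 13, 14} ✓

Identity is valid. (A ∩ B)' = A' ∪ B' = {1, 2, 3, 4, 5, 6, 7, 8, 9, 10, 11, 13, 14}


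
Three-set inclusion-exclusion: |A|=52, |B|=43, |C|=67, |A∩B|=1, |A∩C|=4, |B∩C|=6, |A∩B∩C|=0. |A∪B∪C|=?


|A∪B∪C| = |A|+|B|+|C| - |A∩B|-|A∩C|-|B∩C| + |A∩B∩C|
= 52+43+67 - 1-4-6 + 0
= 162 - 11 + 0
= 151

|A ∪ B ∪ C| = 151


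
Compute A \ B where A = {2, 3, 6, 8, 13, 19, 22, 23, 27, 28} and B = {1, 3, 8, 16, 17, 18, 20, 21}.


A \ B = elements in A but not in B
A = {2, 3, 6, 8, 13, 19, 22, 23, 27, 28}
B = {1, 3, 8, 16, 17, 18, 20, 21}
Remove from A any elements in B
A \ B = {2, 6, 13, 19, 22, 23, 27, 28}

A \ B = {2, 6, 13, 19, 22, 23, 27, 28}


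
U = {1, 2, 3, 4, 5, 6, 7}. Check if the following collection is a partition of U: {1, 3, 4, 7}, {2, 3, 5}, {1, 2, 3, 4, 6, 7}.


A partition requires: (1) non-empty parts, (2) pairwise disjoint, (3) union = U
Parts: {1, 3, 4, 7}, {2, 3, 5}, {1, 2, 3, 4, 6, 7}
Union of parts: {1, 2, 3, 4, 5, 6, 7}
U = {1, 2, 3, 4, 5, 6, 7}
All non-empty? True
Pairwise disjoint? False
Covers U? True

No, not a valid partition


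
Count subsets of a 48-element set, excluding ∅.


Total subsets = 2^n = 2^48 = 281474976710656
Non-empty subsets exclude the empty set: 2^n - 1
= 281474976710656 - 1
= 281474976710655

Number of non-empty subsets = 281474976710655


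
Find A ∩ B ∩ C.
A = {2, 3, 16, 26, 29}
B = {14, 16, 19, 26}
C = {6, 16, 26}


A ∩ B = {16, 26}
(A ∩ B) ∩ C = {16, 26}

A ∩ B ∩ C = {16, 26}


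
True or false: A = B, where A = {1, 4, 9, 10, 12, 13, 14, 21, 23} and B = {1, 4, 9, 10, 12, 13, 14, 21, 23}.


Two sets are equal iff they have exactly the same elements.
A = {1, 4, 9, 10, 12, 13, 14, 21, 23}
B = {1, 4, 9, 10, 12, 13, 14, 21, 23}
Same elements → A = B

Yes, A = B


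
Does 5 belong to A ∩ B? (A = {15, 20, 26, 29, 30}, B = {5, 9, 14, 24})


A = {15, 20, 26, 29, 30}, B = {5, 9, 14, 24}
A ∩ B = elements in both A and B
A ∩ B = ∅
Checking if 5 ∈ A ∩ B
5 is not in A ∩ B → False

5 ∉ A ∩ B


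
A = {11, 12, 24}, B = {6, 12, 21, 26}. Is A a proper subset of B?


A ⊂ B requires: A ⊆ B AND A ≠ B.
A ⊆ B? No
A ⊄ B, so A is not a proper subset.

No, A is not a proper subset of B


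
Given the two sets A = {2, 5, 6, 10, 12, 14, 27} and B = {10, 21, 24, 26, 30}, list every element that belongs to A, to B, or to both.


A ∪ B = all elements in A or B (or both)
A = {2, 5, 6, 10, 12, 14, 27}
B = {10, 21, 24, 26, 30}
A ∪ B = {2, 5, 6, 10, 12, 14, 21, 24, 26, 27, 30}

A ∪ B = {2, 5, 6, 10, 12, 14, 21, 24, 26, 27, 30}


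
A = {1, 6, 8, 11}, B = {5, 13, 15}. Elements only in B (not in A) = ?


A = {1, 6, 8, 11}
B = {5, 13, 15}
Region: only in B (not in A)
Elements: {5, 13, 15}

Elements only in B (not in A): {5, 13, 15}


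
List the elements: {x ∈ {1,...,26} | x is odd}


Checking each candidate:
Condition: odd numbers in {1,...,26}
Result = {1, 3, 5, 7, 9, 11, 13, 15, 17, 19, 21, 23, 25}

{1, 3, 5, 7, 9, 11, 13, 15, 17, 19, 21, 23, 25}


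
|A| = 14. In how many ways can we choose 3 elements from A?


C(n,k) = n! / (k!(n-k)!)
C(14,3) = 14! / (3!11!)
= 364

C(14,3) = 364


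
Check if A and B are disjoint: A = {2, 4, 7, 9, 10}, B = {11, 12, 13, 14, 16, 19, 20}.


Disjoint means A ∩ B = ∅.
A ∩ B = ∅
A ∩ B = ∅, so A and B are disjoint.

Yes, A and B are disjoint


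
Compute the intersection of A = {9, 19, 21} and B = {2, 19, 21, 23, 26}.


A ∩ B = elements in both A and B
A = {9, 19, 21}
B = {2, 19, 21, 23, 26}
A ∩ B = {19, 21}

A ∩ B = {19, 21}


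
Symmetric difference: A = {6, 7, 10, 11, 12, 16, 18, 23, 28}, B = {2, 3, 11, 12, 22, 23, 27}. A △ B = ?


A △ B = (A \ B) ∪ (B \ A) = elements in exactly one of A or B
A \ B = {6, 7, 10, 16, 18, 28}
B \ A = {2, 3, 22, 27}
A △ B = {2, 3, 6, 7, 10, 16, 18, 22, 27, 28}

A △ B = {2, 3, 6, 7, 10, 16, 18, 22, 27, 28}


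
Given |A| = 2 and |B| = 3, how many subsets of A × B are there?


A relation from A to B is any subset of A × B.
|A × B| = 2 × 3 = 6
# relations = 2^|A × B| = 2^6 = 64

Number of relations = 64


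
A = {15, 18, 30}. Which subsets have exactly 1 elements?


|A| = 3, so A has C(3,1) = 3 subsets of size 1.
Enumerate by choosing 1 elements from A at a time:
{15}, {18}, {30}

1-element subsets (3 total): {15}, {18}, {30}


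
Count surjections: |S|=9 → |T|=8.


n = |S| = 9, k = |T| = 8. Surjections via inclusion-exclusion:
S(n,k) = Σ(-1)^i × C(k,i) × (k-i)^n, i=0 to k
i=0: (-1)^0×C(8,0)×8^9 = 134217728
i=1: (-1)^1×C(8,1)×7^9 = -322828856
i=2: (-1)^2×C(8,2)×6^9 = 282175488
i=3: (-1)^3×C(8,3)×5^9 = -109375000
i=4: (-1)^4×C(8,4)×4^9 = 18350080
i=5: (-1)^5×C(8,5)×3^9 = -1102248
i=6: (-1)^6×C(8,6)×2^9 = 14336
i=7: (-1)^7×C(8,7)×1^9 = -8
i=8: (-1)^8×C(8,8)×0^9 = 0
Total = 1451520

Number of surjections = 1451520


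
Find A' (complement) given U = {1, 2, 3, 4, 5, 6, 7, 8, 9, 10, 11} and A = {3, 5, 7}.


Aᶜ = U \ A = elements in U but not in A
U = {1, 2, 3, 4, 5, 6, 7, 8, 9, 10, 11}
A = {3, 5, 7}
Aᶜ = {1, 2, 4, 6, 8, 9, 10, 11}

Aᶜ = {1, 2, 4, 6, 8, 9, 10, 11}


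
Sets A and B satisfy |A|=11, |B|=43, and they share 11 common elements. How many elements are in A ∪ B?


|A ∪ B| = |A| + |B| - |A ∩ B|
= 11 + 43 - 11
= 43

|A ∪ B| = 43


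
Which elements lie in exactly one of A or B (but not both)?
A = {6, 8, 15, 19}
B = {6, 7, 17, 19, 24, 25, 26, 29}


A △ B = (A \ B) ∪ (B \ A) = elements in exactly one of A or B
A \ B = {8, 15}
B \ A = {7, 17, 24, 25, 26, 29}
A △ B = {7, 8, 15, 17, 24, 25, 26, 29}

A △ B = {7, 8, 15, 17, 24, 25, 26, 29}


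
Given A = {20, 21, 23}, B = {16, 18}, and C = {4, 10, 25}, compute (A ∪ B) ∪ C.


A ∪ B = {16, 18, 20, 21, 23}
(A ∪ B) ∪ C = {4, 10, 16, 18, 20, 21, 23, 25}

A ∪ B ∪ C = {4, 10, 16, 18, 20, 21, 23, 25}


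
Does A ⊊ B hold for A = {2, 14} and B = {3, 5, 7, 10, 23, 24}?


A ⊂ B requires: A ⊆ B AND A ≠ B.
A ⊆ B? No
A ⊄ B, so A is not a proper subset.

No, A is not a proper subset of B


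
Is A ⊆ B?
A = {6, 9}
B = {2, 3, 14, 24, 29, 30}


A ⊆ B means every element of A is in B.
Elements in A not in B: {6, 9}
So A ⊄ B.

No, A ⊄ B


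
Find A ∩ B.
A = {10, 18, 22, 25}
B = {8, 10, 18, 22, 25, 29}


A ∩ B = elements in both A and B
A = {10, 18, 22, 25}
B = {8, 10, 18, 22, 25, 29}
A ∩ B = {10, 18, 22, 25}

A ∩ B = {10, 18, 22, 25}


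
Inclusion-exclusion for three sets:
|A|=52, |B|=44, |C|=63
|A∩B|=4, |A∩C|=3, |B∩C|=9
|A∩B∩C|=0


|A∪B∪C| = |A|+|B|+|C| - |A∩B|-|A∩C|-|B∩C| + |A∩B∩C|
= 52+44+63 - 4-3-9 + 0
= 159 - 16 + 0
= 143

|A ∪ B ∪ C| = 143


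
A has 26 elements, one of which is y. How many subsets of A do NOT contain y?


Subsets of A avoiding y are subsets of A \ {y}, which has 25 elements.
Count = 2^(n-1) = 2^25
= 33554432

Number of subsets avoiding y = 33554432


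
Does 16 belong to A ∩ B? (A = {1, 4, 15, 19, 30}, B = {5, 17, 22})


A = {1, 4, 15, 19, 30}, B = {5, 17, 22}
A ∩ B = elements in both A and B
A ∩ B = ∅
Checking if 16 ∈ A ∩ B
16 is not in A ∩ B → False

16 ∉ A ∩ B


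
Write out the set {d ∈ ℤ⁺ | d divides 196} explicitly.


Checking each candidate:
Condition: positive divisors of 196
Result = {1, 2, 4, 7, 14, 28, 49, 98, 196}

{1, 2, 4, 7, 14, 28, 49, 98, 196}


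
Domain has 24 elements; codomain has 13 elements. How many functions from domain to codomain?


Each of |A| = 24 inputs maps to any of |B| = 13 outputs.
# functions = |B|^|A| = 13^24
= 542800770374370512771595361

Number of functions = 542800770374370512771595361


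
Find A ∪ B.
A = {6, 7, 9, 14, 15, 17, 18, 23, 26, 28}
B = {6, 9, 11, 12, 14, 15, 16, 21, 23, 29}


A ∪ B = all elements in A or B (or both)
A = {6, 7, 9, 14, 15, 17, 18, 23, 26, 28}
B = {6, 9, 11, 12, 14, 15, 16, 21, 23, 29}
A ∪ B = {6, 7, 9, 11, 12, 14, 15, 16, 17, 18, 21, 23, 26, 28, 29}

A ∪ B = {6, 7, 9, 11, 12, 14, 15, 16, 17, 18, 21, 23, 26, 28, 29}


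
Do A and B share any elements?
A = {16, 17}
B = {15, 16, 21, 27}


Disjoint means A ∩ B = ∅.
A ∩ B = {16}
A ∩ B ≠ ∅, so A and B are NOT disjoint.

Yes — A and B share the element(s) of A ∩ B = {16}, so they are not disjoint


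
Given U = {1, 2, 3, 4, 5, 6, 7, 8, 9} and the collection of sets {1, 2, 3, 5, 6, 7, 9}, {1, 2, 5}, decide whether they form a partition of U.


A partition requires: (1) non-empty parts, (2) pairwise disjoint, (3) union = U
Parts: {1, 2, 3, 5, 6, 7, 9}, {1, 2, 5}
Union of parts: {1, 2, 3, 5, 6, 7, 9}
U = {1, 2, 3, 4, 5, 6, 7, 8, 9}
All non-empty? True
Pairwise disjoint? False
Covers U? False

No, not a valid partition


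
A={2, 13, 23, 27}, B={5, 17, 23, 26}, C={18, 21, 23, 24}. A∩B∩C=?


A ∩ B = {23}
(A ∩ B) ∩ C = {23}

A ∩ B ∩ C = {23}


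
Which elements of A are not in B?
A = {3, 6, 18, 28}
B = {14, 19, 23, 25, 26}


A \ B = elements in A but not in B
A = {3, 6, 18, 28}
B = {14, 19, 23, 25, 26}
Remove from A any elements in B
A \ B = {3, 6, 18, 28}

A \ B = {3, 6, 18, 28}


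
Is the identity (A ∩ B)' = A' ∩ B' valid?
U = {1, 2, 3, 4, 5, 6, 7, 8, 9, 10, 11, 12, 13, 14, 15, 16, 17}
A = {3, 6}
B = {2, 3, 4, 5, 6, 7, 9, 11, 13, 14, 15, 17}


LHS: A ∩ B = {3, 6}
(A ∩ B)' = U \ (A ∩ B) = {1, 2, 4, 5, 7, 8, 9, 10, 11, 12, 13, 14, 15, 16, 17}
A' = {1, 2, 4, 5, 7, 8, 9, 10, 11, 12, 13, 14, 15, 16, 17}, B' = {1, 8, 10, 12, 16}
Claimed RHS: A' ∩ B' = {1, 8, 10, 12, 16}
Identity is INVALID: LHS = {1, 2, 4, 5, 7, 8, 9, 10, 11, 12, 13, 14, 15, 16, 17} but the RHS claimed here equals {1, 8, 10, 12, 16}. The correct form is (A ∩ B)' = A' ∪ B'.

Identity is invalid: (A ∩ B)' = {1, 2, 4, 5, 7, 8, 9, 10, 11, 12, 13, 14, 15, 16, 17} but A' ∩ B' = {1, 8, 10, 12, 16}. The correct De Morgan law is (A ∩ B)' = A' ∪ B'.


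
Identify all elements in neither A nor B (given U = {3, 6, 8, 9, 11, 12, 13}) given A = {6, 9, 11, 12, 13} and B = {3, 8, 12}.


A = {6, 9, 11, 12, 13}
B = {3, 8, 12}
Region: in neither A nor B (given U = {3, 6, 8, 9, 11, 12, 13})
Elements: ∅

Elements in neither A nor B (given U = {3, 6, 8, 9, 11, 12, 13}): ∅


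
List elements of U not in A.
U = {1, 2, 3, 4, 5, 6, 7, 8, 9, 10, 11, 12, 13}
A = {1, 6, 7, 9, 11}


Aᶜ = U \ A = elements in U but not in A
U = {1, 2, 3, 4, 5, 6, 7, 8, 9, 10, 11, 12, 13}
A = {1, 6, 7, 9, 11}
Aᶜ = {2, 3, 4, 5, 8, 10, 12, 13}

Aᶜ = {2, 3, 4, 5, 8, 10, 12, 13}


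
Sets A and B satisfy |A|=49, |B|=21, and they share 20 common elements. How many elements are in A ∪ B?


|A ∪ B| = |A| + |B| - |A ∩ B|
= 49 + 21 - 20
= 50

|A ∪ B| = 50


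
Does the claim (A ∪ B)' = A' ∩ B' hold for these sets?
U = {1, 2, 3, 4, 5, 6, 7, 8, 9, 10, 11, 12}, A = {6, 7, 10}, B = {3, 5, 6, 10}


LHS: A ∪ B = {3, 5, 6, 7, 10}
(A ∪ B)' = U \ (A ∪ B) = {1, 2, 4, 8, 9, 11, 12}
A' = {1, 2, 3, 4, 5, 8, 9, 11, 12}, B' = {1, 2, 4, 7, 8, 9, 11, 12}
Claimed RHS: A' ∩ B' = {1, 2, 4, 8, 9, 11, 12}
Identity is VALID: LHS = RHS = {1, 2, 4, 8, 9, 11, 12} ✓

Identity is valid. (A ∪ B)' = A' ∩ B' = {1, 2, 4, 8, 9, 11, 12}


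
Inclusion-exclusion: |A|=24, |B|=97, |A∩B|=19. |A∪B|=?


|A ∪ B| = |A| + |B| - |A ∩ B|
= 24 + 97 - 19
= 102

|A ∪ B| = 102


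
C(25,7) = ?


C(n,k) = n! / (k!(n-k)!)
C(25,7) = 25! / (7!18!)
= 480700

C(25,7) = 480700


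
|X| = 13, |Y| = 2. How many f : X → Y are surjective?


n = |X| = 13, k = |Y| = 2. Surjections via inclusion-exclusion:
S(n,k) = Σ(-1)^i × C(k,i) × (k-i)^n, i=0 to k
i=0: (-1)^0×C(2,0)×2^13 = 8192
i=1: (-1)^1×C(2,1)×1^13 = -2
i=2: (-1)^2×C(2,2)×0^13 = 0
Total = 8190

Number of surjections = 8190


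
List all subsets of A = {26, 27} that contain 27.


A subset of A contains 27 iff the remaining 1 elements form any subset of A \ {27}.
Count: 2^(n-1) = 2^1 = 2
Subsets containing 27: {27}, {26, 27}

Subsets containing 27 (2 total): {27}, {26, 27}


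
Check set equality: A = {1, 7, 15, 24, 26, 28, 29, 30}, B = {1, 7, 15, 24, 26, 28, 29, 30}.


Two sets are equal iff they have exactly the same elements.
A = {1, 7, 15, 24, 26, 28, 29, 30}
B = {1, 7, 15, 24, 26, 28, 29, 30}
Same elements → A = B

Yes, A = B


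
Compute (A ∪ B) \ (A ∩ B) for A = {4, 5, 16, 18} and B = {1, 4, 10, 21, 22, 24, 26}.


A △ B = (A \ B) ∪ (B \ A) = elements in exactly one of A or B
A \ B = {5, 16, 18}
B \ A = {1, 10, 21, 22, 24, 26}
A △ B = {1, 5, 10, 16, 18, 21, 22, 24, 26}

A △ B = {1, 5, 10, 16, 18, 21, 22, 24, 26}


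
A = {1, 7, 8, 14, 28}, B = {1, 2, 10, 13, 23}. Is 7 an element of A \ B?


A = {1, 7, 8, 14, 28}, B = {1, 2, 10, 13, 23}
A \ B = elements in A but not in B
A \ B = {7, 8, 14, 28}
Checking if 7 ∈ A \ B
7 is in A \ B → True

7 ∈ A \ B


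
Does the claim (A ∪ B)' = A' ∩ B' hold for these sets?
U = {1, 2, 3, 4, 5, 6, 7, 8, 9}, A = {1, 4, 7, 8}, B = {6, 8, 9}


LHS: A ∪ B = {1, 4, 6, 7, 8, 9}
(A ∪ B)' = U \ (A ∪ B) = {2, 3, 5}
A' = {2, 3, 5, 6, 9}, B' = {1, 2, 3, 4, 5, 7}
Claimed RHS: A' ∩ B' = {2, 3, 5}
Identity is VALID: LHS = RHS = {2, 3, 5} ✓

Identity is valid. (A ∪ B)' = A' ∩ B' = {2, 3, 5}


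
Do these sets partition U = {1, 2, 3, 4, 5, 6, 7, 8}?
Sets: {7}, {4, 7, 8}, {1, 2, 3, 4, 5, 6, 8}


A partition requires: (1) non-empty parts, (2) pairwise disjoint, (3) union = U
Parts: {7}, {4, 7, 8}, {1, 2, 3, 4, 5, 6, 8}
Union of parts: {1, 2, 3, 4, 5, 6, 7, 8}
U = {1, 2, 3, 4, 5, 6, 7, 8}
All non-empty? True
Pairwise disjoint? False
Covers U? True

No, not a valid partition


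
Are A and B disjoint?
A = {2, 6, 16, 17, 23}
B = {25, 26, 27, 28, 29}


Disjoint means A ∩ B = ∅.
A ∩ B = ∅
A ∩ B = ∅, so A and B are disjoint.

Yes, A and B are disjoint


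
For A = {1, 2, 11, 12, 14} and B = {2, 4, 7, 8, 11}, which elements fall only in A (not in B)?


A = {1, 2, 11, 12, 14}
B = {2, 4, 7, 8, 11}
Region: only in A (not in B)
Elements: {1, 12, 14}

Elements only in A (not in B): {1, 12, 14}


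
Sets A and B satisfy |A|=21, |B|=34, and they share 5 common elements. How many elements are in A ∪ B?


|A ∪ B| = |A| + |B| - |A ∩ B|
= 21 + 34 - 5
= 50

|A ∪ B| = 50


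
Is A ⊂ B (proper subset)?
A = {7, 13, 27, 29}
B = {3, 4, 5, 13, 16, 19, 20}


A ⊂ B requires: A ⊆ B AND A ≠ B.
A ⊆ B? No
A ⊄ B, so A is not a proper subset.

No, A is not a proper subset of B


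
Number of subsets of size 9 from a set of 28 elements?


C(n,k) = n! / (k!(n-k)!)
C(28,9) = 28! / (9!19!)
= 6906900

C(28,9) = 6906900


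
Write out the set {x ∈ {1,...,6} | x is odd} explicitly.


Checking each candidate:
Condition: odd numbers in {1,...,6}
Result = {1, 3, 5}

{1, 3, 5}


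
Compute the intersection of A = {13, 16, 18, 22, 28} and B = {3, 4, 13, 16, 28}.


A ∩ B = elements in both A and B
A = {13, 16, 18, 22, 28}
B = {3, 4, 13, 16, 28}
A ∩ B = {13, 16, 28}

A ∩ B = {13, 16, 28}


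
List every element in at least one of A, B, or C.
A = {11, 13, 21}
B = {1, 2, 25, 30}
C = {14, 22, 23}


A ∪ B = {1, 2, 11, 13, 21, 25, 30}
(A ∪ B) ∪ C = {1, 2, 11, 13, 14, 21, 22, 23, 25, 30}

A ∪ B ∪ C = {1, 2, 11, 13, 14, 21, 22, 23, 25, 30}


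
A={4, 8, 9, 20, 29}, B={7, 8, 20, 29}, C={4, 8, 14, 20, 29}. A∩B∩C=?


A ∩ B = {8, 20, 29}
(A ∩ B) ∩ C = {8, 20, 29}

A ∩ B ∩ C = {8, 20, 29}


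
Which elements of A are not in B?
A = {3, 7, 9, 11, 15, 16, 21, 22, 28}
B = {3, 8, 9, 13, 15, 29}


A \ B = elements in A but not in B
A = {3, 7, 9, 11, 15, 16, 21, 22, 28}
B = {3, 8, 9, 13, 15, 29}
Remove from A any elements in B
A \ B = {7, 11, 16, 21, 22, 28}

A \ B = {7, 11, 16, 21, 22, 28}


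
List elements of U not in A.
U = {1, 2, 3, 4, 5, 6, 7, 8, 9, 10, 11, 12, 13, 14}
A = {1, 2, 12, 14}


Aᶜ = U \ A = elements in U but not in A
U = {1, 2, 3, 4, 5, 6, 7, 8, 9, 10, 11, 12, 13, 14}
A = {1, 2, 12, 14}
Aᶜ = {3, 4, 5, 6, 7, 8, 9, 10, 11, 13}

Aᶜ = {3, 4, 5, 6, 7, 8, 9, 10, 11, 13}


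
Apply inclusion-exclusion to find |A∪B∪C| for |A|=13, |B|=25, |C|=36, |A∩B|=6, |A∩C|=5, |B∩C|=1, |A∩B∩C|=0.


|A∪B∪C| = |A|+|B|+|C| - |A∩B|-|A∩C|-|B∩C| + |A∩B∩C|
= 13+25+36 - 6-5-1 + 0
= 74 - 12 + 0
= 62

|A ∪ B ∪ C| = 62


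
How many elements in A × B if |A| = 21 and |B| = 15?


|A × B| = |A| × |B|
= 21 × 15
= 315

|A × B| = 315


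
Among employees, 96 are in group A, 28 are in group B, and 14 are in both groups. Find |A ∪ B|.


|A ∪ B| = |A| + |B| - |A ∩ B|
= 96 + 28 - 14
= 110

|A ∪ B| = 110


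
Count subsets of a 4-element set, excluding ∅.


Total subsets = 2^n = 2^4 = 16
Non-empty subsets exclude the empty set: 2^n - 1
= 16 - 1
= 15

Number of non-empty subsets = 15


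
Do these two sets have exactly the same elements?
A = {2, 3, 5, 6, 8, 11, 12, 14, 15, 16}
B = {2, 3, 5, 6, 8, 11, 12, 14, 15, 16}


Two sets are equal iff they have exactly the same elements.
A = {2, 3, 5, 6, 8, 11, 12, 14, 15, 16}
B = {2, 3, 5, 6, 8, 11, 12, 14, 15, 16}
Same elements → A = B

Yes, A = B


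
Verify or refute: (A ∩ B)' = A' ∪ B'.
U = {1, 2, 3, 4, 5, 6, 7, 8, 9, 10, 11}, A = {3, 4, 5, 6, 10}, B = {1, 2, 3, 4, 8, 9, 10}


LHS: A ∩ B = {3, 4, 10}
(A ∩ B)' = U \ (A ∩ B) = {1, 2, 5, 6, 7, 8, 9, 11}
A' = {1, 2, 7, 8, 9, 11}, B' = {5, 6, 7, 11}
Claimed RHS: A' ∪ B' = {1, 2, 5, 6, 7, 8, 9, 11}
Identity is VALID: LHS = RHS = {1, 2, 5, 6, 7, 8, 9, 11} ✓

Identity is valid. (A ∩ B)' = A' ∪ B' = {1, 2, 5, 6, 7, 8, 9, 11}


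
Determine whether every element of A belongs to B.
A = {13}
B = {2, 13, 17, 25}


A ⊆ B means every element of A is in B.
All elements of A are in B.
So A ⊆ B.

Yes, A ⊆ B


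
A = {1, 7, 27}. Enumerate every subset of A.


|A| = 3, so |P(A)| = 2^3 = 8
Enumerate subsets by cardinality (0 to 3):
∅, {1}, {7}, {27}, {1, 7}, {1, 27}, {7, 27}, {1, 7, 27}

P(A) has 8 subsets: ∅, {1}, {7}, {27}, {1, 7}, {1, 27}, {7, 27}, {1, 7, 27}


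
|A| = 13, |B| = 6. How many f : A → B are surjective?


n = |A| = 13, k = |B| = 6. Surjections via inclusion-exclusion:
S(n,k) = Σ(-1)^i × C(k,i) × (k-i)^n, i=0 to k
i=0: (-1)^0×C(6,0)×6^13 = 13060694016
i=1: (-1)^1×C(6,1)×5^13 = -7324218750
i=2: (-1)^2×C(6,2)×4^13 = 1006632960
i=3: (-1)^3×C(6,3)×3^13 = -31886460
i=4: (-1)^4×C(6,4)×2^13 = 122880
i=5: (-1)^5×C(6,5)×1^13 = -6
i=6: (-1)^6×C(6,6)×0^13 = 0
Total = 6711344640

Number of surjections = 6711344640


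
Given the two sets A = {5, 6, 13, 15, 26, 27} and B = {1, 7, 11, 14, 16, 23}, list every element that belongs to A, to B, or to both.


A ∪ B = all elements in A or B (or both)
A = {5, 6, 13, 15, 26, 27}
B = {1, 7, 11, 14, 16, 23}
A ∪ B = {1, 5, 6, 7, 11, 13, 14, 15, 16, 23, 26, 27}

A ∪ B = {1, 5, 6, 7, 11, 13, 14, 15, 16, 23, 26, 27}


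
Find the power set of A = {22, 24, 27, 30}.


|A| = 4, so |P(A)| = 2^4 = 16
Enumerate subsets by cardinality (0 to 4):
∅, {22}, {24}, {27}, {30}, {22, 24}, {22, 27}, {22, 30}, {24, 27}, {24, 30}, {27, 30}, {22, 24, 27}, {22, 24, 30}, {22, 27, 30}, {24, 27, 30}, {22, 24, 27, 30}

P(A) has 16 subsets: ∅, {22}, {24}, {27}, {30}, {22, 24}, {22, 27}, {22, 30}, {24, 27}, {24, 30}, {27, 30}, {22, 24, 27}, {22, 24, 30}, {22, 27, 30}, {24, 27, 30}, {22, 24, 27, 30}


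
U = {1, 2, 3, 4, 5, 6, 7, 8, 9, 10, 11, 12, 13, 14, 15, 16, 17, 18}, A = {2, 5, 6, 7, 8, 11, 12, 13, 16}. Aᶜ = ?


Aᶜ = U \ A = elements in U but not in A
U = {1, 2, 3, 4, 5, 6, 7, 8, 9, 10, 11, 12, 13, 14, 15, 16, 17, 18}
A = {2, 5, 6, 7, 8, 11, 12, 13, 16}
Aᶜ = {1, 3, 4, 9, 10, 14, 15, 17, 18}

Aᶜ = {1, 3, 4, 9, 10, 14, 15, 17, 18}


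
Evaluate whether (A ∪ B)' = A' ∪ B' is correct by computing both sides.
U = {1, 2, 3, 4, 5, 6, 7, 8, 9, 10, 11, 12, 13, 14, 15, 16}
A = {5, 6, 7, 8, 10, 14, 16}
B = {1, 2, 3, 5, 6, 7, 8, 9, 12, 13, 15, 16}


LHS: A ∪ B = {1, 2, 3, 5, 6, 7, 8, 9, 10, 12, 13, 14, 15, 16}
(A ∪ B)' = U \ (A ∪ B) = {4, 11}
A' = {1, 2, 3, 4, 9, 11, 12, 13, 15}, B' = {4, 10, 11, 14}
Claimed RHS: A' ∪ B' = {1, 2, 3, 4, 9, 10, 11, 12, 13, 14, 15}
Identity is INVALID: LHS = {4, 11} but the RHS claimed here equals {1, 2, 3, 4, 9, 10, 11, 12, 13, 14, 15}. The correct form is (A ∪ B)' = A' ∩ B'.

Identity is invalid: (A ∪ B)' = {4, 11} but A' ∪ B' = {1, 2, 3, 4, 9, 10, 11, 12, 13, 14, 15}. The correct De Morgan law is (A ∪ B)' = A' ∩ B'.


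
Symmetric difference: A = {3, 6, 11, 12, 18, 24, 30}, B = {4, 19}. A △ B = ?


A △ B = (A \ B) ∪ (B \ A) = elements in exactly one of A or B
A \ B = {3, 6, 11, 12, 18, 24, 30}
B \ A = {4, 19}
A △ B = {3, 4, 6, 11, 12, 18, 19, 24, 30}

A △ B = {3, 4, 6, 11, 12, 18, 19, 24, 30}


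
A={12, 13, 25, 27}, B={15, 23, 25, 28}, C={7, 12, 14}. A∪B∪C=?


A ∪ B = {12, 13, 15, 23, 25, 27, 28}
(A ∪ B) ∪ C = {7, 12, 13, 14, 15, 23, 25, 27, 28}

A ∪ B ∪ C = {7, 12, 13, 14, 15, 23, 25, 27, 28}


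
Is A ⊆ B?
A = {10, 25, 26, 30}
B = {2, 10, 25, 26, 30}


A ⊆ B means every element of A is in B.
All elements of A are in B.
So A ⊆ B.

Yes, A ⊆ B


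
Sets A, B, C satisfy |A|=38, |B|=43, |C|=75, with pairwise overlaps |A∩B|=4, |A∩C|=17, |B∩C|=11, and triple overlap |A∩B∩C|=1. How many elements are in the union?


|A∪B∪C| = |A|+|B|+|C| - |A∩B|-|A∩C|-|B∩C| + |A∩B∩C|
= 38+43+75 - 4-17-11 + 1
= 156 - 32 + 1
= 125

|A ∪ B ∪ C| = 125


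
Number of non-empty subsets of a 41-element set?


Total subsets = 2^n = 2^41 = 2199023255552
Non-empty subsets exclude the empty set: 2^n - 1
= 2199023255552 - 1
= 2199023255551

Number of non-empty subsets = 2199023255551


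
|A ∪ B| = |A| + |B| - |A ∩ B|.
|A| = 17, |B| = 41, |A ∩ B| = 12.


|A ∪ B| = |A| + |B| - |A ∩ B|
= 17 + 41 - 12
= 46

|A ∪ B| = 46


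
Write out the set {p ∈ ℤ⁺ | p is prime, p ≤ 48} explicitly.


Checking each candidate:
Condition: primes ≤ 48
Result = {2, 3, 5, 7, 11, 13, 17, 19, 23, 29, 31, 37, 41, 43, 47}

{2, 3, 5, 7, 11, 13, 17, 19, 23, 29, 31, 37, 41, 43, 47}


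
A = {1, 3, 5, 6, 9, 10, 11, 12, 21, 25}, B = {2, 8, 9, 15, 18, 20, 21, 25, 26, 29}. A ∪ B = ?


A ∪ B = all elements in A or B (or both)
A = {1, 3, 5, 6, 9, 10, 11, 12, 21, 25}
B = {2, 8, 9, 15, 18, 20, 21, 25, 26, 29}
A ∪ B = {1, 2, 3, 5, 6, 8, 9, 10, 11, 12, 15, 18, 20, 21, 25, 26, 29}

A ∪ B = {1, 2, 3, 5, 6, 8, 9, 10, 11, 12, 15, 18, 20, 21, 25, 26, 29}
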